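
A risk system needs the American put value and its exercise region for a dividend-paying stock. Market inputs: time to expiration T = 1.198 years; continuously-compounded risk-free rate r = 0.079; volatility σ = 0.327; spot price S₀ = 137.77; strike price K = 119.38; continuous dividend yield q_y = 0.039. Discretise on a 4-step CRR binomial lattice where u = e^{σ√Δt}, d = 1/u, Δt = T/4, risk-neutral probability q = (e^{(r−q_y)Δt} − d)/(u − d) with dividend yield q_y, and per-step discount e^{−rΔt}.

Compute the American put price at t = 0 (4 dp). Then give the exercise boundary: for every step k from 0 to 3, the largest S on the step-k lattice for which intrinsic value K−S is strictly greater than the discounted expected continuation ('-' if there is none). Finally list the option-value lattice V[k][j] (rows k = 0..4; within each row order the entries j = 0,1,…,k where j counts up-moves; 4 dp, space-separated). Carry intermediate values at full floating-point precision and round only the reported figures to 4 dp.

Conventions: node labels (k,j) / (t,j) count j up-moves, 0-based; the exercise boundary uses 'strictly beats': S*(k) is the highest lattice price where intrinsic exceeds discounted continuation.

price = 8.9397
boundary = - - - 80.5371
tree:
8.9397
15.1655 2.8683
24.8853 5.7460 0.0000
38.8429 11.5111 0.0000 0.0000
52.0395 23.0602 0.0000 0.0000 0.0000

params: Δt=0.29950 u=1.19597 d=0.83614 q=0.48887 e^(-rΔt)=0.97662
t_4 payoffs: 52.0395 23.0602 0.0000 0.0000 0.0000
t_3: node(3,0) S=80.5371 payoff=38.8429 vs cont=36.9867 → 38.8429 [stop]  node(3,1) S=115.1954 payoff=4.1846 vs cont=11.5111 → 11.5111 [wait]  node(3,2) S=164.7685 payoff=0.0000 vs cont=0.0000 → 0.0000 [wait]  node(3,3) S=235.6749 payoff=0.0000 vs cont=0.0000 → 0.0000 [wait]  ⇒ S*(3)=80.5371
t_2: node(2,0) S=96.3198 payoff=23.0602 vs cont=24.8853 → 24.8853 [wait]  node(2,1) S=137.7700 payoff=0.0000 vs cont=5.7460 → 5.7460 [wait]  node(2,2) S=197.0579 payoff=0.0000 vs cont=0.0000 → 0.0000 [wait]  ⇒ S*(2)=-
t_1: node(1,0) S=115.1954 payoff=4.1846 vs cont=15.1655 → 15.1655 [wait]  node(1,1) S=164.7685 payoff=0.0000 vs cont=2.8683 → 2.8683 [wait]  ⇒ S*(1)=-
t_0: node(0,0) S=137.7700 payoff=0.0000 vs cont=8.9397 → 8.9397 [wait]  ⇒ S*(0)=-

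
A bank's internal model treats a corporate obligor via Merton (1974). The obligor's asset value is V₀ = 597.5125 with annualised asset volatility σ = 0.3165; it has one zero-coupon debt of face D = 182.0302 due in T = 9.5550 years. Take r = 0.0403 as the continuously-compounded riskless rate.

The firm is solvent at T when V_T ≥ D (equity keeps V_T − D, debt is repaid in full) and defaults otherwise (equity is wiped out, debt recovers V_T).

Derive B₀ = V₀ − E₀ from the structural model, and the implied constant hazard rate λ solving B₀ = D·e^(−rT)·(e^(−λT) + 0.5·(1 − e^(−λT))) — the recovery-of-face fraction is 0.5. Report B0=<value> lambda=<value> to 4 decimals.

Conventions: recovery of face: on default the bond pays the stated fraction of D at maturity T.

B0=118.3032 lambda=0.0098

With assets at 597.5125 and a single debt payment of 182.0302 at 9.5550 years:
d₁ = [ln(V₀/D) + (r + σ²/2)T] / (σ√T)
   = [ln(597.5125/182.0302) + (0.0403 + 0.5·0.3165²)·9.5550] / (0.3165·√9.5550)
   = [1.188603 + 0.863639] / 0.978338 = 2.097681
d₂ = d₁ − σ√T = 2.097681 − 0.978338 = 1.119343
N(d₁) = 0.982033,  N(d₂) = 0.868503,  e^(−rT) = 0.680405
E₀ = V₀·N(d₁) − D·e^(−rT)·N(d₂)
   = 597.5125·0.982033 − 182.0302·0.680405·0.868503 = 479.209334
B₀ = V₀ − E₀ = 597.5125 − 479.209334 = 118.303166
e^(−λT) = (B₀·e^(rT)/D − 0.5)/(1 − 0.5) = (118.3032·1.469712/182.0302 − 0.5)/0.5 = 0.91036036
λ = −ln(0.91036036)/9.5550 = 0.009829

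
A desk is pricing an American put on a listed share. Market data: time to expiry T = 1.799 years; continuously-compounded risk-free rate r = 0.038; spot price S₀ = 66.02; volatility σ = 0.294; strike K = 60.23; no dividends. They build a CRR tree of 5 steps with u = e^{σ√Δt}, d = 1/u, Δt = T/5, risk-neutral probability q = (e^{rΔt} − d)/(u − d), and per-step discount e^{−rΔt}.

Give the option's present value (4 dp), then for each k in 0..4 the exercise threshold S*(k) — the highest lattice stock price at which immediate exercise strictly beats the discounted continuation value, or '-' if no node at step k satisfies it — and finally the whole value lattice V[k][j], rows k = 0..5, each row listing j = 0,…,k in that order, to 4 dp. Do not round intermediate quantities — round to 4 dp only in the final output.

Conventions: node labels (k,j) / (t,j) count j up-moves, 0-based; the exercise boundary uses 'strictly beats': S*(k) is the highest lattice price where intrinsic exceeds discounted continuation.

Δt=0.35980, u=1.19286, d=0.83832, q=0.49486, disc=e^(-rΔt)=0.98642
k=5 terminal: V=max(K-S,0) → 32.8940 21.3335 4.8839 0.0000 0.0000 0.0000
k=4: j=0 S=32.6079 intr=27.6221 cont=26.8042 V=27.6221[EX]; j=1 S=46.3980 intr=13.8320 cont=13.0141 V=13.8320[EX]; j=2 S=66.0200 intr=0.0000 cont=2.4336 V=2.4336[hold]; j=3 S=93.9403 intr=0.0000 cont=0.0000 V=0.0000[hold]; j=4 S=133.6683 intr=0.0000 cont=0.0000 V=0.0000[hold]  S*(4)=46.3980
k=3: j=0 S=38.8965 intr=21.3335 cont=20.5156 V=21.3335[EX]; j=1 S=55.3461 intr=4.8839 cont=8.0802 V=8.0802[hold]; j=2 S=78.7524 intr=0.0000 cont=1.2126 V=1.2126[hold]; j=3 S=112.0573 intr=0.0000 cont=0.0000 V=0.0000[hold]  S*(3)=38.8965
k=2: j=0 S=46.3980 intr=13.8320 cont=14.5744 V=14.5744[hold]; j=1 S=66.0200 intr=0.0000 cont=4.6182 V=4.6182[hold]; j=2 S=93.9403 intr=0.0000 cont=0.6042 V=0.6042[hold]  S*(2)=-
k=1: j=0 S=55.3461 intr=4.8839 cont=9.5165 V=9.5165[hold]; j=1 S=78.7524 intr=0.0000 cont=2.5961 V=2.5961[hold]  S*(1)=-
k=0: j=0 S=66.0200 intr=0.0000 cont=6.0092 V=6.0092[hold]  S*(0)=-

price = 6.0092
boundary = - - - 38.8965 46.3980
tree:
6.0092
9.5165 2.5961
14.5744 4.6182 0.6042
21.3335 8.0802 1.2126 0.0000
27.6221 13.8320 2.4336 0.0000 0.0000
32.8940 21.3335 4.8839 0.0000 0.0000 0.0000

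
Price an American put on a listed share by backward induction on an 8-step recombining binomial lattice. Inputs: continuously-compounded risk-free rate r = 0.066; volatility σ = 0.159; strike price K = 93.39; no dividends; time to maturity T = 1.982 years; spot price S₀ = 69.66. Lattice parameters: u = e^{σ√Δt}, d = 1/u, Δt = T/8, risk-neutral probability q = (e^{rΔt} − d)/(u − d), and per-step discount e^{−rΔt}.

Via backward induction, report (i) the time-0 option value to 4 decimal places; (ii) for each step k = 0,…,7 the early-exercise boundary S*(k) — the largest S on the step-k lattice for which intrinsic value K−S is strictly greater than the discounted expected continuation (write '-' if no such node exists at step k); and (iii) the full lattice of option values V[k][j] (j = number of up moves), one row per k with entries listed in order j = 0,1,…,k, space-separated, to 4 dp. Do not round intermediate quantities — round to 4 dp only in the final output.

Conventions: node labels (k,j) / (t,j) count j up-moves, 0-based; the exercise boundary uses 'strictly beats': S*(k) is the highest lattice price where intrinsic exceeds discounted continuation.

Δt=0.24775  u=1.08236  d=0.92391  q=0.58427  discount=0.98378
step 8 (expiry): payoffs max(K−S,0) = 56.4057 50.0629 42.6324 33.9276 23.7300 11.7835 0.0000 0.0000 0.0000
step 7: (k=7,j=0): S=40.0303, K−S=53.3597, hold=51.8451 ⇒ V=53.3597 exercise | (k=7,j=1): S=46.8954, K−S=46.4946, hold=44.9800 ⇒ V=46.4946 exercise | (k=7,j=2): S=54.9378, K−S=38.4522, hold=36.9375 ⇒ V=38.4522 exercise | (k=7,j=3): S=64.3595, K−S=29.0305, hold=27.5158 ⇒ V=29.0305 exercise | (k=7,j=4): S=75.3970, K−S=17.9930, hold=16.4783 ⇒ V=17.9930 exercise | (k=7,j=5): S=88.3274, K−S=5.0626, hold=4.8193 ⇒ V=5.0626 exercise | (k=7,j=6): S=103.4754, K−S=0.0000, hold=0.0000 ⇒ V=0.0000 continue | (k=7,j=7): S=121.2211, K−S=0.0000, hold=0.0000 ⇒ V=0.0000 continue  boundary S*=88.3274
step 6: (k=6,j=0): S=43.3271, K−S=50.0629, hold=48.5483 ⇒ V=50.0629 exercise | (k=6,j=1): S=50.7576, K−S=42.6324, hold=41.1178 ⇒ V=42.6324 exercise | (k=6,j=2): S=59.4624, K−S=33.9276, hold=32.4130 ⇒ V=33.9276 exercise | (k=6,j=3): S=69.6600, K−S=23.7300, hold=22.2154 ⇒ V=23.7300 exercise | (k=6,j=4): S=81.6065, K−S=11.7835, hold=10.2688 ⇒ V=11.7835 exercise | (k=6,j=5): S=95.6018, K−S=0.0000, hold=2.0705 ⇒ V=2.0705 continue | (k=6,j=6): S=111.9973, K−S=0.0000, hold=0.0000 ⇒ V=0.0000 continue  boundary S*=81.6065
step 5: (k=5,j=0): S=46.8954, K−S=46.4946, hold=44.9800 ⇒ V=46.4946 exercise | (k=5,j=1): S=54.9378, K−S=38.4522, hold=36.9375 ⇒ V=38.4522 exercise | (k=5,j=2): S=64.3595, K−S=29.0305, hold=27.5158 ⇒ V=29.0305 exercise | (k=5,j=3): S=75.3970, K−S=17.9930, hold=16.4783 ⇒ V=17.9930 exercise | (k=5,j=4): S=88.3274, K−S=5.0626, hold=6.0094 ⇒ V=6.0094 continue | (k=5,j=5): S=103.4754, K−S=0.0000, hold=0.8468 ⇒ V=0.8468 continue  boundary S*=75.3970
step 4: (k=4,j=0): S=50.7576, K−S=42.6324, hold=41.1178 ⇒ V=42.6324 exercise | (k=4,j=1): S=59.4624, K−S=33.9276, hold=32.4130 ⇒ V=33.9276 exercise | (k=4,j=2): S=69.6600, K−S=23.7300, hold=22.2154 ⇒ V=23.7300 exercise | (k=4,j=3): S=81.6065, K−S=11.7835, hold=10.8131 ⇒ V=11.7835 exercise | (k=4,j=4): S=95.6018, K−S=0.0000, hold=2.9445 ⇒ V=2.9445 continue  boundary S*=81.6065
step 3: (k=3,j=0): S=54.9378, K−S=38.4522, hold=36.9375 ⇒ V=38.4522 exercise | (k=3,j=1): S=64.3595, K−S=29.0305, hold=27.5158 ⇒ V=29.0305 exercise | (k=3,j=2): S=75.3970, K−S=17.9930, hold=16.4783 ⇒ V=17.9930 exercise | (k=3,j=3): S=88.3274, K−S=5.0626, hold=6.5118 ⇒ V=6.5118 continue  boundary S*=75.3970
step 2: (k=2,j=0): S=59.4624, K−S=33.9276, hold=32.4130 ⇒ V=33.9276 exercise | (k=2,j=1): S=69.6600, K−S=23.7300, hold=22.2154 ⇒ V=23.7300 exercise | (k=2,j=2): S=81.6065, K−S=11.7835, hold=11.1018 ⇒ V=11.7835 exercise  boundary S*=81.6065
step 1: (k=1,j=0): S=64.3595, K−S=29.0305, hold=27.5158 ⇒ V=29.0305 exercise | (k=1,j=1): S=75.3970, K−S=17.9930, hold=16.4783 ⇒ V=17.9930 exercise  boundary S*=75.3970
step 0: (k=0,j=0): S=69.6600, K−S=23.7300, hold=22.2154 ⇒ V=23.7300 exercise  boundary S*=69.6600

price = 23.7300
boundary = 69.6600 75.3970 81.6065 75.3970 81.6065 75.3970 81.6065 88.3274
tree:
23.7300
29.0305 17.9930
33.9276 23.7300 11.7835
38.4522 29.0305 17.9930 6.5118
42.6324 33.9276 23.7300 11.7835 2.9445
46.4946 38.4522 29.0305 17.9930 6.0094 0.8468
50.0629 42.6324 33.9276 23.7300 11.7835 2.0705 0.0000
53.3597 46.4946 38.4522 29.0305 17.9930 5.0626 0.0000 0.0000
56.4057 50.0629 42.6324 33.9276 23.7300 11.7835 0.0000 0.0000 0.0000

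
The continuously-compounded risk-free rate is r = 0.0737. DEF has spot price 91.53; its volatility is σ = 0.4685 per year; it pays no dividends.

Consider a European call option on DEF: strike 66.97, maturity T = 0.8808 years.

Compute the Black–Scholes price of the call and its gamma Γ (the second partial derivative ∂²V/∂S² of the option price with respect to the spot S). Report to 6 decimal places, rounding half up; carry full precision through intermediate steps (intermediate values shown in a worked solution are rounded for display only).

σ√T = 0.4685·√0.8808 = 0.439692
d₁ = (ln(S/K) + (r+σ²/2)T) / (σ√T) = (ln(91.53/66.97) + (0.0737+0.4685²/2)·0.8808) / 0.439692 = (0.312422 + 0.161579) / 0.439692 = 1.078031
d₂ = d₁ − σ√T = 1.078031 − 0.439692 = 0.638340
e^{−rT} = 0.937147
N(d₁) = 0.859490,  N(d₂) = 0.738374
Call price V = S·N(d₁) − K·e^{−rT}·N(d₂) = 78.669129 − 46.340882 = 32.328247
φ(d₁) = (1/√(2π))·e^{−d₁²/2} = 0.223127
Γ = φ(d₁) / (S·σ·√T) = 0.005544

price = 32.328247
Γ = 0.005544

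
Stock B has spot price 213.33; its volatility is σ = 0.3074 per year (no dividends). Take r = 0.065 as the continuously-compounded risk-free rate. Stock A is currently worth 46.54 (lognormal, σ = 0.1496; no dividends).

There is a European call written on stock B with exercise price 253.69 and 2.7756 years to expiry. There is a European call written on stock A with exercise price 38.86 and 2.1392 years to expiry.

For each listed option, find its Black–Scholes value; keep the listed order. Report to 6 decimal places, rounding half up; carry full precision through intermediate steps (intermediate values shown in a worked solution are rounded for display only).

price(stock B call K=253.69) = 43.723753
price(stock A call K=38.86) = 13.002044

[stock B call K=253.69]
σ√T = 0.3074·√2.7756 = 0.512132
d₁ = (ln(S/K) + (r+σ²/2)T) / (σ√T) = (ln(213.33/253.69) + (0.065+0.3074²/2)·2.7756) / 0.512132 = (-0.173273 + 0.311554) / 0.512132 = 0.270010
d₂ = d₁ − σ√T = 0.270010 − 0.512132 = -0.242122
e^{−rT} = 0.834924
N(d₁) = 0.606424,  N(d₂) = 0.404343
price = S·N(d₁) − K·e^{−rT}·N(d₂) = 129.368397 − 85.644644 = 43.723753
[stock A call K=38.86]
σ√T = 0.1496·√2.1392 = 0.218805
d₁ = (ln(S/K) + (r+σ²/2)T) / (σ√T) = (ln(46.54/38.86) + (0.065+0.1496²/2)·2.1392) / 0.218805 = (0.180347 + 0.162986) / 0.218805 = 1.569125
d₂ = d₁ − σ√T = 1.569125 − 0.218805 = 1.350320
e^{−rT} = 0.870186
N(d₁) = 0.941691,  N(d₂) = 0.911543
price = S·N(d₁) − K·e^{−rT}·N(d₂) = 43.826283 − 30.824239 = 13.002044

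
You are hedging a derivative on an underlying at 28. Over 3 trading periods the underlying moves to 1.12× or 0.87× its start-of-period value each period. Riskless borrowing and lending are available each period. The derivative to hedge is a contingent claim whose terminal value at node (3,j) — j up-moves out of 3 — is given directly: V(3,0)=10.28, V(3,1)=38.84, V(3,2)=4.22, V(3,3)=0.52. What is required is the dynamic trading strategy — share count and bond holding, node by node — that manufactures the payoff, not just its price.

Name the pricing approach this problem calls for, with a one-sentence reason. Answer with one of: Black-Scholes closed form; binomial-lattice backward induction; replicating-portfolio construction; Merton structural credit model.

Key observation: the task asks for the hedge itself — share and bond holdings at every node of the 3-period tree on spot 28 with factors 1.12/0.87 — which is exactly what the replicating-portfolio construction produces.

framework: replicating-portfolio construction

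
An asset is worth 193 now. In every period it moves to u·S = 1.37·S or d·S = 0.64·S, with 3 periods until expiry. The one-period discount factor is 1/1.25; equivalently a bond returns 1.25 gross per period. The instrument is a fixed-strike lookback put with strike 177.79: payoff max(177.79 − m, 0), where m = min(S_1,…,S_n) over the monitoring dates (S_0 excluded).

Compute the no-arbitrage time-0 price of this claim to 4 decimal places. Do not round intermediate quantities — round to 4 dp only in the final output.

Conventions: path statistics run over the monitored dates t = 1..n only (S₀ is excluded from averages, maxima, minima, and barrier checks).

price = 6.7303

No-arbitrage gives p* = (R−d)/(u−d) = 0.8356: enumerate every path, weight its payoff by its p*-probability, and discount by R^3.
Enumerate all 2^3 = 8 price paths (U = up ×1.37, D = down ×0.64); each path with k up-moves has probability p*^k·(1−p*)^(3−k).
DDD: m=50.5938, payoff=127.1962, prob=0.004442
UDD: m=108.3023, payoff=69.4877, prob=0.022580
DUD: m=108.3023, payoff=69.4877, prob=0.022580
UUD: m=231.8347, payoff=0.0000, prob=0.114782
DDU: m=79.0528, payoff=98.7372, prob=0.022580
UDU: m=169.2224, payoff=8.5676, prob=0.114782
DUU: m=123.5200, payoff=54.2700, prob=0.114782
UUU: m=264.4100, payoff=0.0000, prob=0.583473
Price = Σ prob·payoff / R^3 = 13.145149 / 1.953125 = 6.7303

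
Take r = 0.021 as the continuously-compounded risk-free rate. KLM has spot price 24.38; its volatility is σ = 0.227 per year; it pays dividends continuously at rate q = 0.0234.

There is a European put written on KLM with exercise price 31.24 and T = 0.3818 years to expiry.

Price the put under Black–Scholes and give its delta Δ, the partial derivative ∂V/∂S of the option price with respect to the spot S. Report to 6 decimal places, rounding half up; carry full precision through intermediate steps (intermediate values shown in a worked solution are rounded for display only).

price = 6.885717
Δ = -0.947313

σ√T = 0.227·√0.3818 = 0.140263
d₁ = (ln(S/K) + (r−q+σ²/2)T) / (σ√T) = (ln(24.38/31.24) + (0.021−0.0234+0.227²/2)·0.3818) / 0.140263 = (-0.247936 + 0.008921) / 0.140263 = -1.704051
d₂ = d₁ − σ√T = -1.704051 − 0.140263 = -1.844314
e^{−rT} = 0.992014
e^{−qT} = 0.991106
N(−d₁) = 0.955814,  N(−d₂) = 0.967431
Put price V = K·e^{−rT}·N(−d₂) − S·e^{−qT}·N(−d₁) = 29.981204 − 23.095487 = 6.885717
Δ = −e^{−qT}·N(−d₁) = -0.947313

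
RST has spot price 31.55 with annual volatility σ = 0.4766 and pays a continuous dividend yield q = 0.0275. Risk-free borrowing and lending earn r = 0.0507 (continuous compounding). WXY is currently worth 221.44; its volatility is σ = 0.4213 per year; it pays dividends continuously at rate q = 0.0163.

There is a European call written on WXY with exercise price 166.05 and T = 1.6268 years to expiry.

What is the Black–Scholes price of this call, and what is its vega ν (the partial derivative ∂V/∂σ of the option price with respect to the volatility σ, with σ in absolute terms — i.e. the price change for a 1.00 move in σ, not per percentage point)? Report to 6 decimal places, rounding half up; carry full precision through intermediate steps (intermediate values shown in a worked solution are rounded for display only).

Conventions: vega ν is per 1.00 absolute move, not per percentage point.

price = 77.856664
ν = 72.623881

σ√T = 0.4213·√1.6268 = 0.537352
d₁ = (ln(S/K) + (r−q+σ²/2)T) / (σ√T) = (ln(221.44/166.05) + (0.0507−0.0163+0.4213²/2)·1.6268) / 0.537352 = (0.287863 + 0.200335) / 0.537352 = 0.908526
d₂ = d₁ − σ√T = 0.908526 − 0.537352 = 0.371175
e^{−rT} = 0.920831
e^{−qT} = 0.973832
N(d₁) = 0.818200,  N(d₂) = 0.644746
Call price V = S·e^{−qT}·N(d₁) − K·e^{−rT}·N(d₂) = 176.440939 − 98.584274 = 77.856664
φ(d₁) = (1/√(2π))·e^{−d₁²/2} = 0.264042
ν = S·e^{−qT}·φ(d₁)·√T = 72.623881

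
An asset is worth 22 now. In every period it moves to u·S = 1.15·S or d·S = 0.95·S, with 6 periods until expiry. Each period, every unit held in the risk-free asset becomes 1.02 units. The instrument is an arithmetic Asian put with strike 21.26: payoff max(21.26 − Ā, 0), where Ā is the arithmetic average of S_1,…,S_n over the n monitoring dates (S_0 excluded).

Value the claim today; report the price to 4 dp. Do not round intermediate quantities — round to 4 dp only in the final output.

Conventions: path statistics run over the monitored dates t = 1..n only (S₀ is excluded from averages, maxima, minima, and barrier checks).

price = 0.4015

With p* = (R−d)/(u−d) = 0.3500, sum probability × payoff across the paths and divide by R^6.
Enumerate all 2^6 = 64 price paths (U = up ×1.15, D = down ×0.95); each path with k up-moves has probability p*^k·(1−p*)^(6−k).
DDDDDD: Ā=18.4553, payoff=2.8047, prob=0.075419
UDDDDD: Ā=22.3406, payoff=0.0000, prob=0.040610
DUDDDD: Ā=21.6073, payoff=0.0000, prob=0.040610
UUDDDD: Ā=26.1561, payoff=0.0000, prob=0.021867
DDUDDD: Ā=20.9106, payoff=0.3494, prob=0.040610
UDUDDD: Ā=25.3128, payoff=0.0000, prob=0.021867
DUUDDD: Ā=24.5795, payoff=0.0000, prob=0.021867
UUUDDD: Ā=29.7541, payoff=0.0000, prob=0.011775
DDDUDD: Ā=20.2488, payoff=1.0112, prob=0.040610
UDDUDD: Ā=24.5116, payoff=0.0000, prob=0.021867
DUDUDD: Ā=23.7783, payoff=0.0000, prob=0.021867
UUDUDD: Ā=28.7843, payoff=0.0000, prob=0.011775
DDUUDD: Ā=23.0816, payoff=0.0000, prob=0.021867
UDUUDD: Ā=27.9409, payoff=0.0000, prob=0.011775
DUUUDD: Ā=27.2076, payoff=0.0000, prob=0.011775
UUUUDD: Ā=32.9355, payoff=0.0000, prob=0.006340
DDDDUD: Ā=19.6200, payoff=1.6400, prob=0.040610
UDDDUD: Ā=23.7505, payoff=0.0000, prob=0.021867
DUDDUD: Ā=23.0172, payoff=0.0000, prob=0.021867
UUDDUD: Ā=27.8629, payoff=0.0000, prob=0.011775
DDUDUD: Ā=22.3205, payoff=0.0000, prob=0.021867
UDUDUD: Ā=27.0196, payoff=0.0000, prob=0.011775
DUUDUD: Ā=26.2863, payoff=0.0000, prob=0.011775
UUUDUD: Ā=31.8202, payoff=0.0000, prob=0.006340
DDDUUD: Ā=21.6587, payoff=0.0000, prob=0.021867
UDDUUD: Ā=26.2184, payoff=0.0000, prob=0.011775
DUDUUD: Ā=25.4851, payoff=0.0000, prob=0.011775
UUDUUD: Ā=30.8504, payoff=0.0000, prob=0.006340
DDUUUD: Ā=24.7884, payoff=0.0000, prob=0.011775
UDUUUD: Ā=30.0070, payoff=0.0000, prob=0.006340
DUUUUD: Ā=29.2737, payoff=0.0000, prob=0.006340
UUUUUD: Ā=35.4366, payoff=0.0000, prob=0.003414
DDDDDU: Ā=19.0227, payoff=2.2373, prob=0.040610
UDDDDU: Ā=23.0275, payoff=0.0000, prob=0.021867
DUDDDU: Ā=22.2942, payoff=0.0000, prob=0.021867
UUDDDU: Ā=26.9877, payoff=0.0000, prob=0.011775
DDUDDU: Ā=21.5975, payoff=0.0000, prob=0.021867
UDUDDU: Ā=26.1443, payoff=0.0000, prob=0.011775
DUUDDU: Ā=25.4110, payoff=0.0000, prob=0.011775
UUUDDU: Ā=30.7607, payoff=0.0000, prob=0.006340
DDDUDU: Ā=20.9357, payoff=0.3243, prob=0.021867
UDDUDU: Ā=25.3432, payoff=0.0000, prob=0.011775
DUDUDU: Ā=24.6098, payoff=0.0000, prob=0.011775
UUDUDU: Ā=29.7908, payoff=0.0000, prob=0.006340
DDUUDU: Ā=23.9132, payoff=0.0000, prob=0.011775
UDUUDU: Ā=28.9475, payoff=0.0000, prob=0.006340
DUUUDU: Ā=28.2142, payoff=0.0000, prob=0.006340
UUUUDU: Ā=34.1540, payoff=0.0000, prob=0.003414
DDDDUU: Ā=20.3069, payoff=0.9531, prob=0.021867
UDDDUU: Ā=24.5820, payoff=0.0000, prob=0.011775
DUDDUU: Ā=23.8487, payoff=0.0000, prob=0.011775
UUDDUU: Ā=28.8695, payoff=0.0000, prob=0.006340
DDUDUU: Ā=23.1520, payoff=0.0000, prob=0.011775
UDUDUU: Ā=28.0262, payoff=0.0000, prob=0.006340
DUUDUU: Ā=27.2928, payoff=0.0000, prob=0.006340
UUUDUU: Ā=33.0387, payoff=0.0000, prob=0.003414
DDDUUU: Ā=22.4902, payoff=0.0000, prob=0.011775
UDDUUU: Ā=27.2250, payoff=0.0000, prob=0.006340
DUDUUU: Ā=26.4917, payoff=0.0000, prob=0.006340
UUDUUU: Ā=32.0689, payoff=0.0000, prob=0.003414
DDUUUU: Ā=25.7950, payoff=0.0000, prob=0.006340
UDUUUU: Ā=31.2255, payoff=0.0000, prob=0.003414
DUUUUU: Ā=30.4922, payoff=0.0000, prob=0.003414
UUUUUU: Ā=36.9116, payoff=0.0000, prob=0.001838
Price = Σ prob·payoff / R^6 = 0.452178 / 1.126162 = 0.4015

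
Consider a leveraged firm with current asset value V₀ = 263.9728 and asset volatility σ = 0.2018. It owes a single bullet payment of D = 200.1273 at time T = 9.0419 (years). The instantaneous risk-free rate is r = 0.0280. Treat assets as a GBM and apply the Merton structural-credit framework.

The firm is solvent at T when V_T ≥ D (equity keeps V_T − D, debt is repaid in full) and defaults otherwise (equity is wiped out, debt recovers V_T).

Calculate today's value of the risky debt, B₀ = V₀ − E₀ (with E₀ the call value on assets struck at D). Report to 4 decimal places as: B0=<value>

Equity is a call on the firm's assets struck at D = 200.1273:
d₁ = [ln(V₀/D) + (r + σ²/2)T] / (σ√T)
   = [ln(263.9728/200.1273) + (0.0280 + 0.5·0.2018²)·9.0419] / (0.2018·√9.0419)
   = [0.276892 + 0.437281] / 0.606808 = 1.176935
d₂ = d₁ − σ√T = 1.176935 − 0.606808 = 0.570128
N(d₁) = 0.880389,  N(d₂) = 0.715704,  e^(−rT) = 0.776333
E₀ = V₀·N(d₁) − D·e^(−rT)·N(d₂)
   = 263.9728·0.880389 − 200.1273·0.776333·0.715704 = 121.203051
B₀ = V₀ − E₀ = 263.9728 − 121.203051 = 142.769749

B0=142.7697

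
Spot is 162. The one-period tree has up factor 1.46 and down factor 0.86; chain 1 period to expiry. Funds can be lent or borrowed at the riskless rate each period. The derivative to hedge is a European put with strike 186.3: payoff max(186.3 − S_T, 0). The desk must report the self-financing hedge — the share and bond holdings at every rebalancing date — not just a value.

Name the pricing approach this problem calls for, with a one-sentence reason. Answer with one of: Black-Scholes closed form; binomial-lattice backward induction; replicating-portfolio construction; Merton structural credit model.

Key observation: the task asks for the hedge itself — share and bond holdings at every node of the 1-period tree on spot 162 with factors 1.46/0.86 — which is exactly what the replicating-portfolio construction produces.

framework: replicating-portfolio construction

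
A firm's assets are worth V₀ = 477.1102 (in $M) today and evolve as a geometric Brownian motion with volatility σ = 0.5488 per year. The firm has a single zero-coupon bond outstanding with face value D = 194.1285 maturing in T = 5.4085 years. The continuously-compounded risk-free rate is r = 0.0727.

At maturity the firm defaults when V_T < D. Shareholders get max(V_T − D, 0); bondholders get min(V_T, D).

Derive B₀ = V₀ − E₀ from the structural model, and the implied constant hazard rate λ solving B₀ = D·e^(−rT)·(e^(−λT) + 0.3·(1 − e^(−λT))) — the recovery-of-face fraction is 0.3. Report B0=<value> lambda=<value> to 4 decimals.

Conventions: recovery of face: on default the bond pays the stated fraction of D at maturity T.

B0=108.1988 lambda=0.0529

With assets at 477.1102 and a single debt payment of 194.1285 at 5.4085 years:
d₁ = [ln(V₀/D) + (r + σ²/2)T] / (σ√T)
   = [ln(477.1102/194.1285) + (0.0727 + 0.5·0.5488²)·5.4085] / (0.5488·√5.4085)
   = [0.899227 + 1.207668] / 1.276299 = 1.650784
d₂ = d₁ − σ√T = 1.650784 − 1.276299 = 0.374485
N(d₁) = 0.950609,  N(d₂) = 0.645978,  e^(−rT) = 0.674895
E₀ = V₀·N(d₁) − D·e^(−rT)·N(d₂)
   = 477.1102·0.950609 − 194.1285·0.674895·0.645978 = 368.911367
B₀ = V₀ − E₀ = 477.1102 − 368.911367 = 108.198833
e^(−λT) = (B₀·e^(rT)/D − 0.3)/(1 − 0.3) = (108.1988·1.481712/194.1285 − 0.3)/0.7 = 0.75120253
λ = −ln(0.75120253)/5.4085 = 0.052895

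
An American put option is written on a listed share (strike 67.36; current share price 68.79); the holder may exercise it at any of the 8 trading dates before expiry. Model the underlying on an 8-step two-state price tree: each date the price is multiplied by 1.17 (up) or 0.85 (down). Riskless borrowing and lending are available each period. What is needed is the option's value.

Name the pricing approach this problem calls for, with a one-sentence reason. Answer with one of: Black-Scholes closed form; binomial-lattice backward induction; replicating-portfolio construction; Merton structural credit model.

framework: binomial-lattice backward induction

Key observation: with exercise allowed before expiry on a discrete up/down model (8 steps from spot 68.79), the strike-67.36 put's value must be rolled back through the tree testing early exercise at each node.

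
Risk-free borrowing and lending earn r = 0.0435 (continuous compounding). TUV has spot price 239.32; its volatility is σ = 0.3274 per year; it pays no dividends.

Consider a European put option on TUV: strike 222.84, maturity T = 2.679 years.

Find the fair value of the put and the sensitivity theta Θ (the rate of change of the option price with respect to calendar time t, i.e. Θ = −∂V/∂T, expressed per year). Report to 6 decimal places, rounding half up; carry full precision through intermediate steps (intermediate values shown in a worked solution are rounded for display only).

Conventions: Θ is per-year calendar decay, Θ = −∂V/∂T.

price = 28.466565
Θ = -3.856845

σ√T = 0.3274·√2.679 = 0.535877
d₁ = (ln(S/K) + (r+σ²/2)T) / (σ√T) = (ln(239.32/222.84) + (0.0435+0.3274²/2)·2.679) / 0.535877 = (0.071348 + 0.260119) / 0.535877 = 0.618549
d₂ = d₁ − σ√T = 0.618549 − 0.535877 = 0.082672
e^{−rT} = 0.889998
N(−d₁) = 0.268107,  N(−d₂) = 0.467056
Put price V = K·e^{−rT}·N(−d₂) − S·N(−d₁) = 92.629881 − 64.163316 = 28.466565
φ(d₁) = (1/√(2π))·e^{−d₁²/2} = 0.329480
Θ = −S·φ(d₁)·σ/(2√T) + r·K·e^{−rT}·N(−d₂) = −7.886245 + 4.029400 = -3.856845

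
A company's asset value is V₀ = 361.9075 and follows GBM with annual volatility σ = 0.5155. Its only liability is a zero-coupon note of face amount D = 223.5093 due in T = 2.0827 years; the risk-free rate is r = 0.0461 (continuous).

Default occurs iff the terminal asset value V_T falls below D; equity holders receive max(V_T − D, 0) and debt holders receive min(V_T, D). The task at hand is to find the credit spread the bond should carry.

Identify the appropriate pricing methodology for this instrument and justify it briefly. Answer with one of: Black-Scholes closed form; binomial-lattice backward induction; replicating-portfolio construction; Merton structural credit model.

framework: Merton structural credit model

Key observation: assets follow a GBM and default happens iff V_T < 223.5093; valuing claims on that split (equity as a call, risky debt as the residual) is the structural model's definition.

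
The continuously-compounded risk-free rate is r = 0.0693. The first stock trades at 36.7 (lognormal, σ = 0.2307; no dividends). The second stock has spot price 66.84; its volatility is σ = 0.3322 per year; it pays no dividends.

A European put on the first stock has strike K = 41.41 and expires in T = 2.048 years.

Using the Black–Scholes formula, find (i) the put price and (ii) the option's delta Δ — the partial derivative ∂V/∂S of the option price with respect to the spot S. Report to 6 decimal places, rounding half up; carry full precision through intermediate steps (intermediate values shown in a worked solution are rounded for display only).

σ√T = 0.2307·√2.048 = 0.330151
d₁ = (ln(S/K) + (r+σ²/2)T) / (σ√T) = (ln(36.7/41.41) + (0.0693+0.2307²/2)·2.048) / 0.330151 = (-0.120746 + 0.196426) / 0.330151 = 0.229230
d₂ = d₁ − σ√T = 0.229230 − 0.330151 = -0.100921
e^{−rT} = 0.867685
N(−d₁) = 0.409345,  N(−d₂) = 0.540193
Put price V = K·e^{−rT}·N(−d₂) − S·N(−d₁) = 19.409599 − 15.022961 = 4.386639
Δ = −N(−d₁) = -0.409345

price = 4.386639
Δ = -0.409345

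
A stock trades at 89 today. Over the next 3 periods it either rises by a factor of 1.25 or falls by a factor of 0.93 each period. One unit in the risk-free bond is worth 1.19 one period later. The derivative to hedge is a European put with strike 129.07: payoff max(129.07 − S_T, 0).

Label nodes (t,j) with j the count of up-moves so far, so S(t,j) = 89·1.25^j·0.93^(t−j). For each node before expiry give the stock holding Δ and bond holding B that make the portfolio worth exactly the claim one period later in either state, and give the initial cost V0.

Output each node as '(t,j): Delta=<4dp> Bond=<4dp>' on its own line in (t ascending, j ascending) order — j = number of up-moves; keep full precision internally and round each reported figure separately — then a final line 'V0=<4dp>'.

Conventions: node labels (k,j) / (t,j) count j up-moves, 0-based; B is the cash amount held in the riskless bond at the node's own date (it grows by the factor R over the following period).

Since d<R<u, set p* = (R−d)/(u−d) = 0.8125; price each node as the discounted p*-expectation of its children.
Expiry values: V(3,0)=57.4822, V(3,1)=32.8499, V(3,2)=0.0000, V(3,3)=0.0000
Node (2,0) S=76.9761: V=(p*·32.8499+(1−p*)·57.4822)/1.19=31.4861; Δ=(32.8499−57.4822)/(96.2201−71.5878)=-1.0000; B=V−Δ·S=108.4622
Node (2,1) S=103.4625: V=(p*·0.0000+(1−p*)·32.8499)/1.19=5.1759; Δ=(0.0000−32.8499)/(129.3281−96.2201)=-0.9922; B=V−Δ·S=107.8318
Node (2,2) S=139.0625: V=(p*·0.0000+(1−p*)·0.0000)/1.19=0.0000; Δ=(0.0000−0.0000)/(173.8281−129.3281)=0.0000; B=V−Δ·S=0.0000
Node (1,0) S=82.7700: V=(p*·5.1759+(1−p*)·31.4861)/1.19=8.4950; Δ=(5.1759−31.4861)/(103.4625−76.9761)=-0.9933; B=V−Δ·S=90.7143
Node (1,1) S=111.2500: V=(p*·0.0000+(1−p*)·5.1759)/1.19=0.8155; Δ=(0.0000−5.1759)/(139.0625−103.4625)=-0.1454; B=V−Δ·S=16.9903
Node (0,0) S=89.0000: V=(p*·0.8155+(1−p*)·8.4950)/1.19=1.8953; Δ=(0.8155−8.4950)/(111.2500−82.7700)=-0.2696; B=V−Δ·S=25.8937
Verification: the root portfolio costs Δ(0,0)·S0 + B(0,0) = 1.8953, matching V0.

(0,0): Delta=-0.2696 Bond=25.8937
(1,0): Delta=-0.9933 Bond=90.7143
(1,1): Delta=-0.1454 Bond=16.9903
(2,0): Delta=-1.0000 Bond=108.4622
(2,1): Delta=-0.9922 Bond=107.8318
(2,2): Delta=0.0000 Bond=0.0000
V0=1.8953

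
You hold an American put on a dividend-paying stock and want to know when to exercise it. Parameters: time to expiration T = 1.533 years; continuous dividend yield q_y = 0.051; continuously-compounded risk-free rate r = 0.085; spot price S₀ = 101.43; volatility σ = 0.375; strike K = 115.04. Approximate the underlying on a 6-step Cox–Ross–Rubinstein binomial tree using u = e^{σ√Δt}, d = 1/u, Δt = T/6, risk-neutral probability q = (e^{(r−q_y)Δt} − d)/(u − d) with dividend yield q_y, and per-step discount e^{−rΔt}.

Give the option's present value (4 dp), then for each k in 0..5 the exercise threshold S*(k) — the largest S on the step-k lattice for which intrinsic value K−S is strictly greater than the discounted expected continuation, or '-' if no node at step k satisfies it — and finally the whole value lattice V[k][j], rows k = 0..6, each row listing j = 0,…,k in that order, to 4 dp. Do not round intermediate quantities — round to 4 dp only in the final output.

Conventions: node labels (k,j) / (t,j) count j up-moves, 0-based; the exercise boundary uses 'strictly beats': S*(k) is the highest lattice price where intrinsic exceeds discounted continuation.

price = 23.9663
boundary = - - 69.4263 57.4385 69.4263 83.9161
tree:
23.9663
33.6272 14.4217
45.6137 21.9648 6.7715
57.6015 32.3497 11.5295 1.8385
67.5194 45.6137 19.2199 3.5832 0.0000
75.7247 57.6015 31.1239 6.9833 0.0000 0.0000
82.5133 67.5194 45.6137 13.6100 0.0000 0.0000 0.0000

Δt=0.25550  u=1.20871  d=0.82733  q=0.47563  discount=0.97852
step 6 (expiry): payoffs max(K−S,0) = 82.5133 67.5194 45.6137 13.6100 0.0000 0.0000 0.0000
step 5: (k=5,j=0): S=39.3153, K−S=75.7247, hold=73.7623 ⇒ V=75.7247 exercise | (k=5,j=1): S=57.4385, K−S=57.6015, hold=55.8736 ⇒ V=57.6015 exercise | (k=5,j=2): S=83.9161, K−S=31.1239, hold=29.7388 ⇒ V=31.1239 exercise | (k=5,j=3): S=122.5992, K−S=0.0000, hold=6.9833 ⇒ V=6.9833 continue | (k=5,j=4): S=179.1140, K−S=0.0000, hold=0.0000 ⇒ V=0.0000 continue | (k=5,j=5): S=261.6808, K−S=0.0000, hold=0.0000 ⇒ V=0.0000 continue  boundary S*=83.9161
step 4: (k=4,j=0): S=47.5206, K−S=67.5194, hold=65.6631 ⇒ V=67.5194 exercise | (k=4,j=1): S=69.4263, K−S=45.6137, hold=44.0410 ⇒ V=45.6137 exercise | (k=4,j=2): S=101.4300, K−S=13.6100, hold=19.2199 ⇒ V=19.2199 continue | (k=4,j=3): S=148.1865, K−S=0.0000, hold=3.5832 ⇒ V=3.5832 continue | (k=4,j=4): S=216.4964, K−S=0.0000, hold=0.0000 ⇒ V=0.0000 continue  boundary S*=69.4263
step 3: (k=3,j=0): S=57.4385, K−S=57.6015, hold=55.8736 ⇒ V=57.6015 exercise | (k=3,j=1): S=83.9161, K−S=31.1239, hold=32.3497 ⇒ V=32.3497 continue | (k=3,j=2): S=122.5992, K−S=0.0000, hold=11.5295 ⇒ V=11.5295 continue | (k=3,j=3): S=179.1140, K−S=0.0000, hold=1.8385 ⇒ V=1.8385 continue  boundary S*=57.4385
step 2: (k=2,j=0): S=69.4263, K−S=45.6137, hold=44.6115 ⇒ V=45.6137 exercise | (k=2,j=1): S=101.4300, K−S=13.6100, hold=21.9648 ⇒ V=21.9648 continue | (k=2,j=2): S=148.1865, K−S=0.0000, hold=6.7715 ⇒ V=6.7715 continue  boundary S*=69.4263
step 1: (k=1,j=0): S=83.9161, K−S=31.1239, hold=33.6272 ⇒ V=33.6272 continue | (k=1,j=1): S=122.5992, K−S=0.0000, hold=14.4217 ⇒ V=14.4217 continue  boundary S*=-
step 0: (k=0,j=0): S=101.4300, K−S=13.6100, hold=23.9663 ⇒ V=23.9663 continue  boundary S*=-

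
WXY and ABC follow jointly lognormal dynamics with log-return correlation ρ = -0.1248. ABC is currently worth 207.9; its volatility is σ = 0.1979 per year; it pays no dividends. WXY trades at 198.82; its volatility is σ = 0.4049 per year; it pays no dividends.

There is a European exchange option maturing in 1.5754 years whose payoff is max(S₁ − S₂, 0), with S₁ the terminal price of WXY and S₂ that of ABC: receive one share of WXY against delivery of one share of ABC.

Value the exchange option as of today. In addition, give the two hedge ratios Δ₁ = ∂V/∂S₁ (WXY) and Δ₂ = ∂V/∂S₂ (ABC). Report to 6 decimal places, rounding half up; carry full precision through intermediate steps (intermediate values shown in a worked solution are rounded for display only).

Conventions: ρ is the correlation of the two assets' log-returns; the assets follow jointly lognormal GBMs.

σ_eff = √(σ₁² + σ₂² − 2ρσ₁σ₂) = √(0.4049² + 0.1979² − 2·-0.1248·0.4049·0.1979) = 0.472344
d₁ = (ln(S₁/S₂) + (q₂ − q₁ + σ_eff²/2)T) / (σ_eff√T) = (ln(198.82/207.9) + (0.0 − 0.0 + 0.111554)·1.5754) / 0.592862 = 0.221106
d₂ = d₁ − σ_eff√T = 0.221106 − 0.592862 = -0.371756
N(d₁) = 0.587495,  N(d₂) = 0.355037
V = S₁·e^{−q₁T}·N(d₁) − S₂·e^{−q₂T}·N(d₂) = 116.805780 − 73.812245 = 42.993535
Key observation: pricing in ABC-units makes this a unit-strike call on the ratio S₁/S₂ — the risk-free rate cancels and cannot affect the value.
Δ₁ = e^{−q₁T}·N(d₁) = 0.587495;  Δ₂ = −e^{−q₂T}·N(d₂) = -0.355037

exchange price = 42.993535
Δ1 = 0.587495
Δ2 = -0.355037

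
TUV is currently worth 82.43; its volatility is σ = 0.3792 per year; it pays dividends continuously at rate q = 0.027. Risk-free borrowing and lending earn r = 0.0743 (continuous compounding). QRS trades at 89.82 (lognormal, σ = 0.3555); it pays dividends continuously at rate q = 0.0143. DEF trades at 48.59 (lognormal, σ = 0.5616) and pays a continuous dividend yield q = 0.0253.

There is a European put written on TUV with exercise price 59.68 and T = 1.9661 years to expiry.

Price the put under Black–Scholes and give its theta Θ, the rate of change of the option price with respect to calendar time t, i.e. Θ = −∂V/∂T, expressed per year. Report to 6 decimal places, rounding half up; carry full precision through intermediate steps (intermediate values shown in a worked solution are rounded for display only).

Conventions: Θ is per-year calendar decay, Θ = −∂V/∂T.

price = 4.100566
Θ = -1.585298

σ√T = 0.3792·√1.9661 = 0.531705
d₁ = (ln(S/K) + (r−q+σ²/2)T) / (σ√T) = (ln(82.43/59.68) + (0.0743−0.027+0.3792²/2)·1.9661) / 0.531705 = (0.322952 + 0.234352) / 0.531705 = 1.048145
d₂ = d₁ − σ√T = 1.048145 − 0.531705 = 0.516439
e^{−rT} = 0.864088
e^{−qT} = 0.948300
N(−d₁) = 0.147286,  N(−d₂) = 0.302774
Put price V = K·e^{−rT}·N(−d₂) − S·e^{−qT}·N(−d₁) = 15.613663 − 11.513097 = 4.100566
φ(d₁) = (1/√(2π))·e^{−d₁²/2} = 0.230330
Θ = −S·e^{−qT}·φ(d₁)·σ/(2√T) − q·S·e^{−qT}·N(−d₁) + r·K·e^{−rT}·N(−d₂) = −2.434540 − 0.310854 + 1.160095 = -1.585298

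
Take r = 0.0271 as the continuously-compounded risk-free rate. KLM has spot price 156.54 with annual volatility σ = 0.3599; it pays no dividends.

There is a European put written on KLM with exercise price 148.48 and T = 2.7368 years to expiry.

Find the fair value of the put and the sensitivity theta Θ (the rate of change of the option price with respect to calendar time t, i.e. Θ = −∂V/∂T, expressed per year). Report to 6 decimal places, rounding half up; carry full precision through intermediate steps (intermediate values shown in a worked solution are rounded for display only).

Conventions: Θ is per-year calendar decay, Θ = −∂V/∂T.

price = 25.875285
Θ = -3.967815

σ√T = 0.3599·√2.7368 = 0.595393
d₁ = (ln(S/K) + (r+σ²/2)T) / (σ√T) = (ln(156.54/148.48) + (0.0271+0.3599²/2)·2.7368) / 0.595393 = (0.052861 + 0.251413) / 0.595393 = 0.511049
d₂ = d₁ − σ√T = 0.511049 − 0.595393 = -0.084344
e^{−rT} = 0.928516
N(−d₁) = 0.304658,  N(−d₂) = 0.533608
Put price V = K·e^{−rT}·N(−d₂) − S·N(−d₁) = 73.566511 − 47.691226 = 25.875285
φ(d₁) = (1/√(2π))·e^{−d₁²/2} = 0.350104
Θ = −S·φ(d₁)·σ/(2√T) + r·K·e^{−rT}·N(−d₂) = −5.961467 + 1.993652 = -3.967815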